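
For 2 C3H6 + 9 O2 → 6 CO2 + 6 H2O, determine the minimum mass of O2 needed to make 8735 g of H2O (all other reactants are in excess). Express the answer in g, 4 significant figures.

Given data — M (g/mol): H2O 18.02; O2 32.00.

n(H2O) = 8735 / 18.02 = 484.7 mol
n(O2) = (9/6) × 484.7 = 727.1 mol
mass = 727.1 × 32.00 = 23270 g

23270 g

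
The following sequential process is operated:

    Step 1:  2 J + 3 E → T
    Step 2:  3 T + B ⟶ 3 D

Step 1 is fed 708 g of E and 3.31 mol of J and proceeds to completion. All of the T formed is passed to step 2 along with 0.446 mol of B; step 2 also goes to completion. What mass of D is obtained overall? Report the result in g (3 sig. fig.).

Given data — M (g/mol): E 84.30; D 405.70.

543 g

Step 1:
n(E) = 708.0 / 84.30 = 8.399 mol
n(J) = 3.310 mol
n/ν → E: 2.800, J: 1.655; J is limiting.
n(T) produced = (1/2) × 3.310 = 1.655 mol
Step 2:
n(T) available = 1.655 mol
n(B) = 0.4460 mol
n/ν → T: 0.5517, B: 0.4460; B is limiting.
n(D) = (3/1) × 0.4460 = 1.338 mol
mass = 1.338 × 405.70 = 542.8 g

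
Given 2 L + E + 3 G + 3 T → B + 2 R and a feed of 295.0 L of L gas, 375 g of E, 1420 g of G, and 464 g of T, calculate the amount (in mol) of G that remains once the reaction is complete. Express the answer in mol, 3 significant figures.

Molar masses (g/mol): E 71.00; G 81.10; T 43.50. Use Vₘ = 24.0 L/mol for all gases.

n(L) = 295.0 / 24.0 = 12.29 mol
n(E) = 375.0 / 71.00 = 5.282 mol
n(G) = 1420 / 81.10 = 17.51 mol
n(T) = 464.0 / 43.50 = 10.67 mol
n/ν for L = 12.29/2 = 6.145
n/ν for E = 5.282/1 = 5.282
n/ν for G = 17.51/3 = 5.837
n/ν for T = 10.67/3 = 3.557
Smallest n/ν is T → limiting reagent.
G consumed = (3/3) × 10.67 = 10.67 mol
G remaining = 17.51 − 10.67 = 6.840 mol

6.84 mol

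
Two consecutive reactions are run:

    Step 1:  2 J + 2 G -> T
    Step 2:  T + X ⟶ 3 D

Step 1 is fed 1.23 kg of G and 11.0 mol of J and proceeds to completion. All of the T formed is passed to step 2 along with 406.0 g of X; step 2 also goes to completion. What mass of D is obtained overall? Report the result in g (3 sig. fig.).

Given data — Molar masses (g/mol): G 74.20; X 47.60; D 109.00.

Step 1:
n(G) = 1.230×1000 / 74.20 = 16.58 mol
n(J) = 11.00 mol
n/ν for G = 16.58/2 = 8.290
n/ν for J = 11.00/2 = 5.500
Smallest n/ν is J → limiting reagent.
n(T) produced = (1/2) × 11.00 = 5.500 mol
Step 2:
n(T) available = 5.500 mol
n(X) = 406.0 / 47.60 = 8.529 mol
n/ν for T = 5.500/1 = 5.500
n/ν for X = 8.529/1 = 8.529
Smallest n/ν is T → limiting reagent.
n(D) = (3/1) × 5.500 = 16.50 mol
mass = 16.50 × 109.00 = 1799 g

1800 g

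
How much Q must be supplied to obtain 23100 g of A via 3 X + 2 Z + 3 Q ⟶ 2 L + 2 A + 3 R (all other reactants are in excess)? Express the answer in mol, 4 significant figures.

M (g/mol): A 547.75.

63.26 mol

n(A) = 23100 / 547.75 = 42.17 mol
n(Q) = (3/2) × 42.17 = 63.26 mol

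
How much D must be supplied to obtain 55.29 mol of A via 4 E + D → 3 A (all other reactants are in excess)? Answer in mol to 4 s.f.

n(A) = 55.29 mol
n(D) = (1/3) × 55.29 = 18.43 mol

18.43 mol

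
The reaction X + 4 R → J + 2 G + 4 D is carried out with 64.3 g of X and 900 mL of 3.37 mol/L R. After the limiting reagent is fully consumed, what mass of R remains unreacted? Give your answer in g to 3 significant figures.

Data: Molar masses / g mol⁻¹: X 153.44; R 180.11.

n(X) = 64.30 / 153.44 = 0.4191 mol
n(R) = 3.37 × 900.0/1000 = 3.033 mol
n/ν → X: 0.4191, R: 0.7583; X is limiting.
R consumed = (4/1) × 0.4191 = 1.676 mol
R remaining = 3.033 − 1.676 = 1.357 mol
mass = 1.357 × 180.11 = 244.4 g

244 g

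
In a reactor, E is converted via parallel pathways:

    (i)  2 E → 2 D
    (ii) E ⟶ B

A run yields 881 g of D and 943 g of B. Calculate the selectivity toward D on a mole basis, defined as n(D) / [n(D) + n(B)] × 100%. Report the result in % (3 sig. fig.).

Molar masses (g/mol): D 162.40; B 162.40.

48.3 %

n(D) = 881 / 162.40 = 5.425 mol
n(B) = 943 / 162.40 = 5.807 mol
selectivity = 5.425/(5.425+5.807) × 100 = 48.30 %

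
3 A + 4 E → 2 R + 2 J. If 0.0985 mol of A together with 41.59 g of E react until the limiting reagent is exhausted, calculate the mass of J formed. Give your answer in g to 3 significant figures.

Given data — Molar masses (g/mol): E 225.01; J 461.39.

30.3 g

n(A) = 0.09850 mol
n(E) = 41.59 / 225.01 = 0.1848 mol
n/ν for A = 0.09850/3 = 0.03283
n/ν for E = 0.1848/4 = 0.04620
Smallest n/ν is A → limiting reagent.
n(J) = (2/3) × 0.09850 = 0.06567 mol
mass = 0.06567 × 461.39 = 30.30 g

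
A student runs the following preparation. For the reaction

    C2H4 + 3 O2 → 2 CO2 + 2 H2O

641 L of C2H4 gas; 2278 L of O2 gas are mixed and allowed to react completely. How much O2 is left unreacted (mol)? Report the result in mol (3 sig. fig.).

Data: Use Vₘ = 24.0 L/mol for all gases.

14.8 mol

n(C2H4) = 641.0 / 24.0 = 26.71 mol
n(O2) = 2278 / 24.0 = 94.92 mol
n/ν for C2H4 = 26.71/1 = 26.71
n/ν for O2 = 94.92/3 = 31.64
Smallest n/ν is C2H4 → limiting reagent.
O2 consumed = (3/1) × 26.71 = 80.13 mol
O2 remaining = 94.92 − 80.13 = 14.79 mol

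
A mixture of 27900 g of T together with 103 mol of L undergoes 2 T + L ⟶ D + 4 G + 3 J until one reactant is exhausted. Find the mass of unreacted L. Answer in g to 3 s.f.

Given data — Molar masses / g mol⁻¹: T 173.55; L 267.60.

6050 g

n(T) = 27900 / 173.55 = 160.8 mol
n(L) = 103.0 mol
n/ν for T = 160.8/2 = 80.40
n/ν for L = 103.0/1 = 103.0
Smallest n/ν is T → limiting reagent.
L consumed = (1/2) × 160.8 = 80.40 mol
L remaining = 103.0 − 80.40 = 22.60 mol
mass = 22.60 × 267.60 = 6048 g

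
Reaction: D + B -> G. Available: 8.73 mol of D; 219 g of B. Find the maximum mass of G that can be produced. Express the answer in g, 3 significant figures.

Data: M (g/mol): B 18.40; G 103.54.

n(D) = 8.730 mol
n(B) = 219.0 / 18.40 = 11.90 mol
n/ν for D = 8.730/1 = 8.730
n/ν for B = 11.90/1 = 11.90
Smallest n/ν is D → limiting reagent.
n(G) = (1/1) × 8.730 = 8.730 mol
mass = 8.730 × 103.54 = 903.9 g

904 g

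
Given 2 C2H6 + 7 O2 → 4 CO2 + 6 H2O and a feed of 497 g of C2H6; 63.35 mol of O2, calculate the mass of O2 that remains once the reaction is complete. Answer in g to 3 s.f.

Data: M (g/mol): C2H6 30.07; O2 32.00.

n(C2H6) = 497.0 / 30.07 = 16.53 mol
n(O2) = 63.35 mol
n/ν for C2H6 = 16.53/2 = 8.265
n/ν for O2 = 63.35/7 = 9.050
Smallest n/ν is C2H6 → limiting reagent.
O2 consumed = (7/2) × 16.53 = 57.86 mol
O2 remaining = 63.35 − 57.86 = 5.490 mol
mass = 5.490 × 32.00 = 175.7 g

176 g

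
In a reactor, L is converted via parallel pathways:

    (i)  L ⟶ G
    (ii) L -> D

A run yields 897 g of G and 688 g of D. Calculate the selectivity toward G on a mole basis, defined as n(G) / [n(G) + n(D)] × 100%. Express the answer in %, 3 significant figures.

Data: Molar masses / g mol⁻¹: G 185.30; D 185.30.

56.6 %

n(G) = 897 / 185.30 = 4.841 mol
n(D) = 688 / 185.30 = 3.713 mol
selectivity = 4.841/(4.841+3.713) × 100 = 56.59 %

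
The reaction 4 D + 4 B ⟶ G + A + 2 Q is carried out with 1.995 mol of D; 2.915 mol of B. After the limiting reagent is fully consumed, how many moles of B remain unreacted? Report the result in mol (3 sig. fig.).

0.920 mol

n(D) = 1.995 mol
n(B) = 2.915 mol
n/ν → D: 0.4988, B: 0.7288; D is limiting.
B consumed = (4/4) × 1.995 = 1.995 mol
B remaining = 2.915 − 1.995 = 0.9200 mol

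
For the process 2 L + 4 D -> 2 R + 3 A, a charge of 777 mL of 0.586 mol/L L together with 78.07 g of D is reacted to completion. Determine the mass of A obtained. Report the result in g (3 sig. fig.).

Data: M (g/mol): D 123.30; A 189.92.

90.2 g

n(L) = 0.586 × 777.0/1000 = 0.4553 mol
n(D) = 78.07 / 123.30 = 0.6332 mol
n/ν for L = 0.4553/2 = 0.2277
n/ν for D = 0.6332/4 = 0.1583
Smallest n/ν is D → limiting reagent.
n(A) = (3/4) × 0.6332 = 0.4749 mol
mass = 0.4749 × 189.92 = 90.19 g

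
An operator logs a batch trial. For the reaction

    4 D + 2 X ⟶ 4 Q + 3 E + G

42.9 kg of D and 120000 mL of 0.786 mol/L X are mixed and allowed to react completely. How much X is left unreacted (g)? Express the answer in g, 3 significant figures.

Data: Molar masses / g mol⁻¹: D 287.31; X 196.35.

3860 g

n(D) = 42.90×1000 / 287.31 = 149.3 mol
n(X) = 0.786 × 120000/1000 = 94.32 mol
n/ν for D = 149.3/4 = 37.33
n/ν for X = 94.32/2 = 47.16
Smallest n/ν is D → limiting reagent.
X consumed = (2/4) × 149.3 = 74.65 mol
X remaining = 94.32 − 74.65 = 19.67 mol
mass = 19.67 × 196.35 = 3862 g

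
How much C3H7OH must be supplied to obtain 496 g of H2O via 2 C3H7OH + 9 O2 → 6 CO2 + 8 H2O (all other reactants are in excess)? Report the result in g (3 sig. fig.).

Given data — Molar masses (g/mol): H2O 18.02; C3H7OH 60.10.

n(H2O) = 496 / 18.02 = 27.52 mol
n(C3H7OH) = (2/8) × 27.52 = 6.880 mol
mass = 6.880 × 60.10 = 413.5 g

414 g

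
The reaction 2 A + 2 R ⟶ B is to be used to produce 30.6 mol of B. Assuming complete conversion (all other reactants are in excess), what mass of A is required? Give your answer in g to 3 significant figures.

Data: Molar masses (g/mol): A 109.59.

n(B) = 30.60 mol
n(A) = (2/1) × 30.60 = 61.20 mol
mass = 61.20 × 109.59 = 6707 g

6710 g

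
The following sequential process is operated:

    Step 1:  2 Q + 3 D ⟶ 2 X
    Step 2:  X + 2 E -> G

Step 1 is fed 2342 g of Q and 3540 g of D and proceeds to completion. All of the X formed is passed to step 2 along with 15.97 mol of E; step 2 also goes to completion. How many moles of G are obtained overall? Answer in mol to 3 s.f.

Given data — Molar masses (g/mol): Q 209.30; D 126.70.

7.99 mol

Step 1:
n(Q) = 2342 / 209.30 = 11.19 mol
n(D) = 3540 / 126.70 = 27.94 mol
n/ν for Q = 11.19/2 = 5.595
n/ν for D = 27.94/3 = 9.313
Smallest n/ν is Q → limiting reagent.
n(X) produced = (2/2) × 11.19 = 11.19 mol
Step 2:
n(X) available = 11.19 mol
n(E) = 15.97 mol
n/ν for X = 11.19/1 = 11.19
n/ν for E = 15.97/2 = 7.985
Smallest n/ν is E → limiting reagent.
n(G) = (1/2) × 15.97 = 7.985 mol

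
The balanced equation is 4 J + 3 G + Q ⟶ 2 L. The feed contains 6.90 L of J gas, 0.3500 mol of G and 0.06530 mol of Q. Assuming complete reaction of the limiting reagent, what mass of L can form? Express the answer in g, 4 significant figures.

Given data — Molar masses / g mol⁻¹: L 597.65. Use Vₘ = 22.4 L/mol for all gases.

78.05 g

n(J) = 6.900 / 22.4 = 0.3080 mol
n(G) = 0.3500 mol
n(Q) = 0.06530 mol
n/ν for J = 0.3080/4 = 0.07700
n/ν for G = 0.3500/3 = 0.1167
n/ν for Q = 0.06530/1 = 0.06530
Smallest n/ν is Q → limiting reagent.
n(L) = (2/1) × 0.06530 = 0.1306 mol
mass = 0.1306 × 597.65 = 78.05 g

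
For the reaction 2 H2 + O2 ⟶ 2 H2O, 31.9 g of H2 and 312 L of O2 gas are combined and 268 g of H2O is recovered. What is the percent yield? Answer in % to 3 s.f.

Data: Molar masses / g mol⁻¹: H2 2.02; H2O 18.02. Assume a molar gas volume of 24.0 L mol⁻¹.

n(H2) = 31.90 / 2.02 = 15.79 mol
n(O2) = 312.0 / 24.0 = 13.00 mol
n/ν → H2: 7.895, O2: 13.00; H2 is limiting.
theoretical n(H2O) = (2/2) × 15.79 = 15.79 mol → 284.5 g
% yield = 268 / 284.5 × 100 = 94.20 %

94.2 %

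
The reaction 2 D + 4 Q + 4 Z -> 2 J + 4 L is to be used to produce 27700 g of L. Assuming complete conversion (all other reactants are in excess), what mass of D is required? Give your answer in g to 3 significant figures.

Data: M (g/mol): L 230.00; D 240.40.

n(L) = 27700 / 230.00 = 120.4 mol
n(D) = (2/4) × 120.4 = 60.20 mol
mass = 60.20 × 240.40 = 14470 g

14500 g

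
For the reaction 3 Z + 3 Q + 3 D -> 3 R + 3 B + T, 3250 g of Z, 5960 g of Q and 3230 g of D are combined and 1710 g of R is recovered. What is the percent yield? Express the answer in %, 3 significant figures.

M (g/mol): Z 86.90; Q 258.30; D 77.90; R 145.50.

50.9 %

n(Z) = 3250 / 86.90 = 37.40 mol
n(Q) = 5960 / 258.30 = 23.07 mol
n(D) = 3230 / 77.90 = 41.46 mol
n/ν → Z: 12.47, Q: 7.690, D: 13.82; Q is limiting.
theoretical n(R) = (3/3) × 23.07 = 23.07 mol → 3357 g
% yield = 1710 / 3357 × 100 = 50.94 %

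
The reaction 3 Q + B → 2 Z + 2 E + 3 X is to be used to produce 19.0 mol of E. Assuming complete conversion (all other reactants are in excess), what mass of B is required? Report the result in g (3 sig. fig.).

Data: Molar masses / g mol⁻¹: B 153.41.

n(E) = 19.00 mol
n(B) = (1/2) × 19.00 = 9.500 mol
mass = 9.500 × 153.41 = 1457 g

1460 g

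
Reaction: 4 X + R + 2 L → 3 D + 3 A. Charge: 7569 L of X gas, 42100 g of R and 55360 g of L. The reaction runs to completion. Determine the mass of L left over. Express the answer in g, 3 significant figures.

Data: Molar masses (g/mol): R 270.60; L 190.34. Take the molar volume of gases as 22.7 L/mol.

n(X) = 7569 / 22.7 = 333.4 mol
n(R) = 42100 / 270.60 = 155.6 mol
n(L) = 55360 / 190.34 = 290.8 mol
n/ν → X: 83.35, R: 155.6, L: 145.4; X is limiting.
L consumed = (2/4) × 333.4 = 166.7 mol
L remaining = 290.8 − 166.7 = 124.1 mol
mass = 124.1 × 190.34 = 23620 g

23600 g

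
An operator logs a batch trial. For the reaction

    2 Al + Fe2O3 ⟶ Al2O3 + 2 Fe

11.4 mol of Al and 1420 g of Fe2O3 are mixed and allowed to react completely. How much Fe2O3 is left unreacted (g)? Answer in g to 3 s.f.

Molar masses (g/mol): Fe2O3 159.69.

n(Al) = 11.40 mol
n(Fe2O3) = 1420 / 159.69 = 8.892 mol
n/ν for Al = 11.40/2 = 5.700
n/ν for Fe2O3 = 8.892/1 = 8.892
Smallest n/ν is Al → limiting reagent.
Fe2O3 consumed = (1/2) × 11.40 = 5.700 mol
Fe2O3 remaining = 8.892 − 5.700 = 3.192 mol
mass = 3.192 × 159.69 = 509.7 g

510 g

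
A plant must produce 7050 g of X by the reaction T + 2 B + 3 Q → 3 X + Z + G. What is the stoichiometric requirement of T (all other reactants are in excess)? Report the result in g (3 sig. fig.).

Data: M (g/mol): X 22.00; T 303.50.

n(X) = 7050 / 22.00 = 320.5 mol
n(T) = (1/3) × 320.5 = 106.8 mol
mass = 106.8 × 303.50 = 32410 g

32400 g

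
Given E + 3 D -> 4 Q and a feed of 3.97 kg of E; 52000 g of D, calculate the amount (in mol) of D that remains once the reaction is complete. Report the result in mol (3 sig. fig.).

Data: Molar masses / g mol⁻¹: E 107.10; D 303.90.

n(E) = 3.970×1000 / 107.10 = 37.07 mol
n(D) = 52000 / 303.90 = 171.1 mol
n/ν for E = 37.07/1 = 37.07
n/ν for D = 171.1/3 = 57.03
Smallest n/ν is E → limiting reagent.
D consumed = (3/1) × 37.07 = 111.2 mol
D remaining = 171.1 − 111.2 = 59.90 mol

59.9 mol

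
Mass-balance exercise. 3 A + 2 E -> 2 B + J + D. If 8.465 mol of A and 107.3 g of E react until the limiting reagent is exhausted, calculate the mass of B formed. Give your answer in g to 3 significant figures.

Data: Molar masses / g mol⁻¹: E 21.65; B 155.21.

769 g

n(A) = 8.465 mol
n(E) = 107.3 / 21.65 = 4.956 mol
n/ν → A: 2.822, E: 2.478; E is limiting.
n(B) = (2/2) × 4.956 = 4.956 mol
mass = 4.956 × 155.21 = 769.2 g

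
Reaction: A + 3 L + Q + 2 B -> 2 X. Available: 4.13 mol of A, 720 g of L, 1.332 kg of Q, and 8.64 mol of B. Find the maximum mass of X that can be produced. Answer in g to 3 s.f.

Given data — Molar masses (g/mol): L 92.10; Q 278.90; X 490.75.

2560 g

n(A) = 4.130 mol
n(L) = 720.0 / 92.10 = 7.818 mol
n(Q) = 1.332×1000 / 278.90 = 4.776 mol
n(B) = 8.640 mol
n/ν for A = 4.130/1 = 4.130
n/ν for L = 7.818/3 = 2.606
n/ν for Q = 4.776/1 = 4.776
n/ν for B = 8.640/2 = 4.320
Smallest n/ν is L → limiting reagent.
n(X) = (2/3) × 7.818 = 5.212 mol
mass = 5.212 × 490.75 = 2558 g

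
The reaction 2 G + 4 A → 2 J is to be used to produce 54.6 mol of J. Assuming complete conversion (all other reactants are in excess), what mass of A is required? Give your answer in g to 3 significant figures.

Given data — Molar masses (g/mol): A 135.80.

14800 g

n(J) = 54.60 mol
n(A) = (4/2) × 54.60 = 109.2 mol
mass = 109.2 × 135.80 = 14830 g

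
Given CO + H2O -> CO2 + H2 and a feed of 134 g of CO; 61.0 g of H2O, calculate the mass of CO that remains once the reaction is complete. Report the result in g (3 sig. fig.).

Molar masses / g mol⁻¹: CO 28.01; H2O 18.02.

39.2 g

n(CO) = 134.0 / 28.01 = 4.784 mol
n(H2O) = 61.00 / 18.02 = 3.385 mol
n/ν for CO = 4.784/1 = 4.784
n/ν for H2O = 3.385/1 = 3.385
Smallest n/ν is H2O → limiting reagent.
CO consumed = (1/1) × 3.385 = 3.385 mol
CO remaining = 4.784 − 3.385 = 1.399 mol
mass = 1.399 × 28.01 = 39.19 g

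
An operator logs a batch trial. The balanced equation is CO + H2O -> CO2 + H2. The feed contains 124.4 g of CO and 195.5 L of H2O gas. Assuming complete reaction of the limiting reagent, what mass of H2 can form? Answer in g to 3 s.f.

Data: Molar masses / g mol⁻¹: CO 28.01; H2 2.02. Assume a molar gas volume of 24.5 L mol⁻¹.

n(CO) = 124.4 / 28.01 = 4.441 mol
n(H2O) = 195.5 / 24.5 = 7.980 mol
n/ν for CO = 4.441/1 = 4.441
n/ν for H2O = 7.980/1 = 7.980
Smallest n/ν is CO → limiting reagent.
n(H2) = (1/1) × 4.441 = 4.441 mol
mass = 4.441 × 2.02 = 8.971 g

8.97 g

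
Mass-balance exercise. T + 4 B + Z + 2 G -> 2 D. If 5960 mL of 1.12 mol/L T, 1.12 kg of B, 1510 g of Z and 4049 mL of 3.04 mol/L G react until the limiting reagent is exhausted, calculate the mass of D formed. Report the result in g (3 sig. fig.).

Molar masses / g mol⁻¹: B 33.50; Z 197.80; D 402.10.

n(T) = 1.12 × 5960/1000 = 6.675 mol
n(B) = 1.120×1000 / 33.50 = 33.43 mol
n(Z) = 1510 / 197.80 = 7.634 mol
n(G) = 3.04 × 4049/1000 = 12.31 mol
n/ν → T: 6.675, B: 8.358, Z: 7.634, G: 6.155; G is limiting.
n(D) = (2/2) × 12.31 = 12.31 mol
mass = 12.31 × 402.10 = 4950 g

4950 g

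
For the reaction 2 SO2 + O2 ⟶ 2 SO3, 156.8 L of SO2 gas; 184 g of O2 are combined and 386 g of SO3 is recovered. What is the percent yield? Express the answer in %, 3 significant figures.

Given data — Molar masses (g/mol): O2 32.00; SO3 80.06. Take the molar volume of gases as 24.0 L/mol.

73.8 %

n(SO2) = 156.8 / 24.0 = 6.533 mol
n(O2) = 184.0 / 32.00 = 5.750 mol
n/ν → SO2: 3.267, O2: 5.750; SO2 is limiting.
theoretical n(SO3) = (2/2) × 6.533 = 6.533 mol → 523.0 g
% yield = 386 / 523.0 × 100 = 73.80 %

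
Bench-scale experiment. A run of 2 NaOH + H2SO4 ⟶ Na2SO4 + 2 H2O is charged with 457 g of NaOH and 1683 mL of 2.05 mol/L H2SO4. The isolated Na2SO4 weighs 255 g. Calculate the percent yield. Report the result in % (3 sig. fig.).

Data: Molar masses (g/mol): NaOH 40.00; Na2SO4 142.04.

n(NaOH) = 457.0 / 40.00 = 11.43 mol
n(H2SO4) = 2.05 × 1683/1000 = 3.450 mol
n/ν for NaOH = 11.43/2 = 5.715
n/ν for H2SO4 = 3.450/1 = 3.450
Smallest n/ν is H2SO4 → limiting reagent.
theoretical n(Na2SO4) = (1/1) × 3.450 = 3.450 mol → 490.0 g
% yield = 255 / 490.0 × 100 = 52.04 %

52.0 %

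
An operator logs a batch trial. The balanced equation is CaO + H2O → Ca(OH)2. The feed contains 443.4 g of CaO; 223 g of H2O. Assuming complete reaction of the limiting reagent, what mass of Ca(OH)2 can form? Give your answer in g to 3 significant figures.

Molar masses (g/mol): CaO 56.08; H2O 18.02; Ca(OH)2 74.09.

586 g

n(CaO) = 443.4 / 56.08 = 7.907 mol
n(H2O) = 223.0 / 18.02 = 12.38 mol
n/ν → CaO: 7.907, H2O: 12.38; CaO is limiting.
n(Ca(OH)2) = (1/1) × 7.907 = 7.907 mol
mass = 7.907 × 74.09 = 585.8 g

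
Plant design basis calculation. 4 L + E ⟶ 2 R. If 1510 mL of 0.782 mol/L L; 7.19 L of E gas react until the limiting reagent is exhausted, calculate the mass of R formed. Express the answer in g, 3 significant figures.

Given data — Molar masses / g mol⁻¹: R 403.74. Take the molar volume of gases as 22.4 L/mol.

238 g

n(L) = 0.782 × 1510/1000 = 1.181 mol
n(E) = 7.190 / 22.4 = 0.3210 mol
n/ν → L: 0.2953, E: 0.3210; L is limiting.
n(R) = (2/4) × 1.181 = 0.5905 mol
mass = 0.5905 × 403.74 = 238.4 g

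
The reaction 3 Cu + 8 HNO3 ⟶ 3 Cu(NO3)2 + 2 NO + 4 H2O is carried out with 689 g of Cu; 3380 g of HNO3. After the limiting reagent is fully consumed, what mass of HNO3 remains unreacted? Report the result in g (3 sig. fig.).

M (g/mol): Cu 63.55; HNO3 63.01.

1560 g

n(Cu) = 689.0 / 63.55 = 10.84 mol
n(HNO3) = 3380 / 63.01 = 53.64 mol
n/ν → Cu: 3.613, HNO3: 6.705; Cu is limiting.
HNO3 consumed = (8/3) × 10.84 = 28.91 mol
HNO3 remaining = 53.64 − 28.91 = 24.73 mol
mass = 24.73 × 63.01 = 1558 g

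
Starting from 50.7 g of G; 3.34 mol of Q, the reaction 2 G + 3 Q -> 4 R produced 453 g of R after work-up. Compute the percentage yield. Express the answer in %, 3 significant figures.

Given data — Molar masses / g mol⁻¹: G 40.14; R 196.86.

n(G) = 50.70 / 40.14 = 1.263 mol
n(Q) = 3.340 mol
n/ν → G: 0.6315, Q: 1.113; G is limiting.
theoretical n(R) = (4/2) × 1.263 = 2.526 mol → 497.3 g
% yield = 453 / 497.3 × 100 = 91.09 %

91.1 %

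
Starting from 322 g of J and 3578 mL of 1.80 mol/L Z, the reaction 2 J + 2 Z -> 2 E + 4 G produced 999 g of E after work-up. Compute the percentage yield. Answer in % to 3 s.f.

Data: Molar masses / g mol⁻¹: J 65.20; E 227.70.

88.8 %

n(J) = 322.0 / 65.20 = 4.939 mol
n(Z) = 1.80 × 3578/1000 = 6.440 mol
n/ν → J: 2.470, Z: 3.220; J is limiting.
theoretical n(E) = (2/2) × 4.939 = 4.939 mol → 1125 g
% yield = 999 / 1125 × 100 = 88.80 %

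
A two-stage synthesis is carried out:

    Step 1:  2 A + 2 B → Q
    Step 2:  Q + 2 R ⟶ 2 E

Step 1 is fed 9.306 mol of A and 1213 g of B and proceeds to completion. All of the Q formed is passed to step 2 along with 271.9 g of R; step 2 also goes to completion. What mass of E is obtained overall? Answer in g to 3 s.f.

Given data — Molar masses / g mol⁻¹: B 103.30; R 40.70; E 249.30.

Step 1:
n(A) = 9.306 mol
n(B) = 1213 / 103.30 = 11.74 mol
n/ν for A = 9.306/2 = 4.653
n/ν for B = 11.74/2 = 5.870
Smallest n/ν is A → limiting reagent.
n(Q) produced = (1/2) × 9.306 = 4.653 mol
Step 2:
n(Q) available = 4.653 mol
n(R) = 271.9 / 40.70 = 6.681 mol
n/ν for Q = 4.653/1 = 4.653
n/ν for R = 6.681/2 = 3.341
Smallest n/ν is R → limiting reagent.
n(E) = (2/2) × 6.681 = 6.681 mol
mass = 6.681 × 249.30 = 1666 g

1670 g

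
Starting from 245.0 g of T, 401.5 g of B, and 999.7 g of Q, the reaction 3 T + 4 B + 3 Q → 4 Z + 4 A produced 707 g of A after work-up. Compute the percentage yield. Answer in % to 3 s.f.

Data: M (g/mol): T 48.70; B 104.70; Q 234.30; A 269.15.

n(T) = 245.0 / 48.70 = 5.031 mol
n(B) = 401.5 / 104.70 = 3.835 mol
n(Q) = 999.7 / 234.30 = 4.267 mol
n/ν → T: 1.677, B: 0.9588, Q: 1.422; B is limiting.
theoretical n(A) = (4/4) × 3.835 = 3.835 mol → 1032 g
% yield = 707 / 1032 × 100 = 68.51 %

68.5 %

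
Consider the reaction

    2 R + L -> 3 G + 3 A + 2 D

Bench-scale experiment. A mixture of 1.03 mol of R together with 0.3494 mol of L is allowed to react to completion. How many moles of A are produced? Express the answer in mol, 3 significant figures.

1.05 mol

n(R) = 1.030 mol
n(L) = 0.3494 mol
n/ν for R = 1.030/2 = 0.5150
n/ν for L = 0.3494/1 = 0.3494
Smallest n/ν is L → limiting reagent.
n(A) = (3/1) × 0.3494 = 1.048 mol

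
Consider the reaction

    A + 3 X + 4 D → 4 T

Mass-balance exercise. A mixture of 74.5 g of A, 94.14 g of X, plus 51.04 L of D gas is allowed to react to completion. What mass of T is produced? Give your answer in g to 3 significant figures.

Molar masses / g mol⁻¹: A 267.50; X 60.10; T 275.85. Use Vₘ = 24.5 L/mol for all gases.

307 g

n(A) = 74.50 / 267.50 = 0.2785 mol
n(X) = 94.14 / 60.10 = 1.566 mol
n(D) = 51.04 / 24.5 = 2.083 mol
n/ν → A: 0.2785, X: 0.5220, D: 0.5208; A is limiting.
n(T) = (4/1) × 0.2785 = 1.114 mol
mass = 1.114 × 275.85 = 307.3 g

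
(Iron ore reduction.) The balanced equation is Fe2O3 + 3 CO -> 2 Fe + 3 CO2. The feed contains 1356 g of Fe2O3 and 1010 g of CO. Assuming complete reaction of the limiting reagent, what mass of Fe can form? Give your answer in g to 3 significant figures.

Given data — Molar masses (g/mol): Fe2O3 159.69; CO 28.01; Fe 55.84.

948 g

n(Fe2O3) = 1356 / 159.69 = 8.491 mol
n(CO) = 1010 / 28.01 = 36.06 mol
n/ν for Fe2O3 = 8.491/1 = 8.491
n/ν for CO = 36.06/3 = 12.02
Smallest n/ν is Fe2O3 → limiting reagent.
n(Fe) = (2/1) × 8.491 = 16.98 mol
mass = 16.98 × 55.84 = 948.2 g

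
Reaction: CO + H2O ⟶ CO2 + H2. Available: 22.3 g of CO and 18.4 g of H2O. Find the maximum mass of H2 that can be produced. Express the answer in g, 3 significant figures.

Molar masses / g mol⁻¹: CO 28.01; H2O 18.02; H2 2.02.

1.61 g

n(CO) = 22.30 / 28.01 = 0.7961 mol
n(H2O) = 18.40 / 18.02 = 1.021 mol
n/ν for CO = 0.7961/1 = 0.7961
n/ν for H2O = 1.021/1 = 1.021
Smallest n/ν is CO → limiting reagent.
n(H2) = (1/1) × 0.7961 = 0.7961 mol
mass = 0.7961 × 2.02 = 1.608 g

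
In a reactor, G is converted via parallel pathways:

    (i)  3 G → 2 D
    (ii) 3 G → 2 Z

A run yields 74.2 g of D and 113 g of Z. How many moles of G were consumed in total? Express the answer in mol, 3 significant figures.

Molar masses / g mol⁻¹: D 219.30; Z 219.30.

1.28 mol

n(D) = 74.2 / 219.30 = 0.3383 mol
n(Z) = 113 / 219.30 = 0.5153 mol
n(G) via (i) = (3/2)×0.3383 = 0.5075 mol
n(G) via (ii) = (3/2)×0.5153 = 0.7730 mol
total n(G) = 0.5075 + 0.7730 = 1.281 mol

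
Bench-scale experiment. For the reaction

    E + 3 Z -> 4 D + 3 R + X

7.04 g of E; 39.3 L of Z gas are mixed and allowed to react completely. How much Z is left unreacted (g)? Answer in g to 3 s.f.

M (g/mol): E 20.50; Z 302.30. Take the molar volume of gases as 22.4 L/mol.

219 g

n(E) = 7.040 / 20.50 = 0.3434 mol
n(Z) = 39.30 / 22.4 = 1.754 mol
n/ν for E = 0.3434/1 = 0.3434
n/ν for Z = 1.754/3 = 0.5847
Smallest n/ν is E → limiting reagent.
Z consumed = (3/1) × 0.3434 = 1.030 mol
Z remaining = 1.754 − 1.030 = 0.7240 mol
mass = 0.7240 × 302.30 = 218.9 g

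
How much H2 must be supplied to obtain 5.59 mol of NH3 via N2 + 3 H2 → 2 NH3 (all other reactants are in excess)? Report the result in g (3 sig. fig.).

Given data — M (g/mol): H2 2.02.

16.9 g

n(NH3) = 5.590 mol
n(H2) = (3/2) × 5.590 = 8.385 mol
mass = 8.385 × 2.02 = 16.94 g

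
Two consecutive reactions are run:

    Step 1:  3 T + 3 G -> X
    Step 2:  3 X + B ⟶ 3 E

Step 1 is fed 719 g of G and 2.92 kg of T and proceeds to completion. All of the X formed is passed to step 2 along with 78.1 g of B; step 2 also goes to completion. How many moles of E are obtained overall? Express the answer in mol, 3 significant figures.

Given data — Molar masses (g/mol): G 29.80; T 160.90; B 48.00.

Step 1:
n(G) = 719.0 / 29.80 = 24.13 mol
n(T) = 2.920×1000 / 160.90 = 18.15 mol
n/ν for G = 24.13/3 = 8.043
n/ν for T = 18.15/3 = 6.050
Smallest n/ν is T → limiting reagent.
n(X) produced = (1/3) × 18.15 = 6.050 mol
Step 2:
n(X) available = 6.050 mol
n(B) = 78.10 / 48.00 = 1.627 mol
n/ν for X = 6.050/3 = 2.017
n/ν for B = 1.627/1 = 1.627
Smallest n/ν is B → limiting reagent.
n(E) = (3/1) × 1.627 = 4.881 mol

4.88 mol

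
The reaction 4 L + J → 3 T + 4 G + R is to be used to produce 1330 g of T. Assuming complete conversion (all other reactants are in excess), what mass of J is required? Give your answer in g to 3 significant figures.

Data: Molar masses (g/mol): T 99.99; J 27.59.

122 g

n(T) = 1330 / 99.99 = 13.30 mol
n(J) = (1/3) × 13.30 = 4.433 mol
mass = 4.433 × 27.59 = 122.3 g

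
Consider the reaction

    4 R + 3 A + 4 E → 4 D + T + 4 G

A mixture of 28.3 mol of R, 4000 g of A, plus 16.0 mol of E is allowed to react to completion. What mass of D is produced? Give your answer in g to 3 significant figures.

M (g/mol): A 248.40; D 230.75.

n(R) = 28.30 mol
n(A) = 4000 / 248.40 = 16.10 mol
n(E) = 16.00 mol
n/ν → R: 7.075, A: 5.367, E: 4.000; E is limiting.
n(D) = (4/4) × 16.00 = 16.00 mol
mass = 16.00 × 230.75 = 3692 g

3690 g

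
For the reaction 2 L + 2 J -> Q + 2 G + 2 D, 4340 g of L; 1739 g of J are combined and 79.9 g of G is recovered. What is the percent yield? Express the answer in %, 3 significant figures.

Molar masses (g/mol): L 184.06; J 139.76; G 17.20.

37.3 %

n(L) = 4340 / 184.06 = 23.58 mol
n(J) = 1739 / 139.76 = 12.44 mol
n/ν → L: 11.79, J: 6.220; J is limiting.
theoretical n(G) = (2/2) × 12.44 = 12.44 mol → 214.0 g
% yield = 79.9 / 214.0 × 100 = 37.34 %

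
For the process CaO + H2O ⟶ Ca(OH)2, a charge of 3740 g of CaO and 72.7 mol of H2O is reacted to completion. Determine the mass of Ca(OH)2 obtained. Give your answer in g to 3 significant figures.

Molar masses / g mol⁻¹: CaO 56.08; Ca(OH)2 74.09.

n(CaO) = 3740 / 56.08 = 66.69 mol
n(H2O) = 72.70 mol
n/ν → CaO: 66.69, H2O: 72.70; CaO is limiting.
n(Ca(OH)2) = (1/1) × 66.69 = 66.69 mol
mass = 66.69 × 74.09 = 4941 g

4940 g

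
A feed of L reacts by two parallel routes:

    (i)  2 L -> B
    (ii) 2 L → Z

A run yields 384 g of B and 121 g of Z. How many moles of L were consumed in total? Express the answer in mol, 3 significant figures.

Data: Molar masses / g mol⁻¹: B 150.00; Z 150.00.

6.73 mol

n(B) = 384 / 150.00 = 2.560 mol
n(Z) = 121 / 150.00 = 0.8067 mol
n(L) via (i) = (2/1)×2.560 = 5.120 mol
n(L) via (ii) = (2/1)×0.8067 = 1.613 mol
total n(L) = 5.120 + 1.613 = 6.733 mol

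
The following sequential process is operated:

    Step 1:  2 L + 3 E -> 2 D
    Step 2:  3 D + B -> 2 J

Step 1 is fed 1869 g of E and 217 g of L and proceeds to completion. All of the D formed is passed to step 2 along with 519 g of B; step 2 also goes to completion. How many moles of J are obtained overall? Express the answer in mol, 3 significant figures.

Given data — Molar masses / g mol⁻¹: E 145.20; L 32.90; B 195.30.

4.40 mol

Step 1:
n(E) = 1869 / 145.20 = 12.87 mol
n(L) = 217.0 / 32.90 = 6.596 mol
n/ν for E = 12.87/3 = 4.290
n/ν for L = 6.596/2 = 3.298
Smallest n/ν is L → limiting reagent.
n(D) produced = (2/2) × 6.596 = 6.596 mol
Step 2:
n(D) available = 6.596 mol
n(B) = 519.0 / 195.30 = 2.657 mol
n/ν for D = 6.596/3 = 2.199
n/ν for B = 2.657/1 = 2.657
Smallest n/ν is D → limiting reagent.
n(J) = (2/3) × 6.596 = 4.397 mol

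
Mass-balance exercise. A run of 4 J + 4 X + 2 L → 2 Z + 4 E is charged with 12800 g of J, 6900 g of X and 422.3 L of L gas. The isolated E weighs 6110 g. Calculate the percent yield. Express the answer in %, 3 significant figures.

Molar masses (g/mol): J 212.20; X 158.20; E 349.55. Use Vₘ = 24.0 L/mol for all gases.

n(J) = 12800 / 212.20 = 60.32 mol
n(X) = 6900 / 158.20 = 43.62 mol
n(L) = 422.3 / 24.0 = 17.60 mol
n/ν for J = 60.32/4 = 15.08
n/ν for X = 43.62/4 = 10.91
n/ν for L = 17.60/2 = 8.800
Smallest n/ν is L → limiting reagent.
theoretical n(E) = (4/2) × 17.60 = 35.20 mol → 12300 g
% yield = 6110 / 12300 × 100 = 49.67 %

49.7 %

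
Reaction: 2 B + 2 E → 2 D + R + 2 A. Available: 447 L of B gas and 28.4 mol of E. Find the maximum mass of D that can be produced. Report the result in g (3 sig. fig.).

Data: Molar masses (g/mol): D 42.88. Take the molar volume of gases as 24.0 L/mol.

n(B) = 447.0 / 24.0 = 18.63 mol
n(E) = 28.40 mol
n/ν for B = 18.63/2 = 9.315
n/ν for E = 28.40/2 = 14.20
Smallest n/ν is B → limiting reagent.
n(D) = (2/2) × 18.63 = 18.63 mol
mass = 18.63 × 42.88 = 798.9 g

799 g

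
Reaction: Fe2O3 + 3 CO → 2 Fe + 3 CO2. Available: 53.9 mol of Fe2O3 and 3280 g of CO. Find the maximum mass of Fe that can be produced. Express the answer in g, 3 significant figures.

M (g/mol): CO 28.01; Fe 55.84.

n(Fe2O3) = 53.90 mol
n(CO) = 3280 / 28.01 = 117.1 mol
n/ν for Fe2O3 = 53.90/1 = 53.90
n/ν for CO = 117.1/3 = 39.03
Smallest n/ν is CO → limiting reagent.
n(Fe) = (2/3) × 117.1 = 78.07 mol
mass = 78.07 × 55.84 = 4359 g

4360 g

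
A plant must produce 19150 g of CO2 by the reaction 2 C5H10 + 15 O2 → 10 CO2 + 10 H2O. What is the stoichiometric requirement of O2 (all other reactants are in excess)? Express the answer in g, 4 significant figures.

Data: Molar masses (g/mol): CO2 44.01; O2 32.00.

20890 g

n(CO2) = 19150 / 44.01 = 435.1 mol
n(O2) = (15/10) × 435.1 = 652.7 mol
mass = 652.7 × 32.00 = 20890 g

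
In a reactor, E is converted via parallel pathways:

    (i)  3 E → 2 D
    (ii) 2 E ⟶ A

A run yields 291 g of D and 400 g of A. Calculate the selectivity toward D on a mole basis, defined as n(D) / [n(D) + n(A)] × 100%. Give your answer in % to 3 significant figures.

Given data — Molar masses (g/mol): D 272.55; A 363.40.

49.2 %

n(D) = 291 / 272.55 = 1.068 mol
n(A) = 400 / 363.40 = 1.101 mol
selectivity = 1.068/(1.068+1.101) × 100 = 49.24 %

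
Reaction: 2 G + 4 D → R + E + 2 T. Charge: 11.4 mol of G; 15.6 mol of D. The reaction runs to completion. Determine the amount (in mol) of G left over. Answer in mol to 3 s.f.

3.60 mol

n(G) = 11.40 mol
n(D) = 15.60 mol
n/ν for G = 11.40/2 = 5.700
n/ν for D = 15.60/4 = 3.900
Smallest n/ν is D → limiting reagent.
G consumed = (2/4) × 15.60 = 7.800 mol
G remaining = 11.40 − 7.800 = 3.600 mol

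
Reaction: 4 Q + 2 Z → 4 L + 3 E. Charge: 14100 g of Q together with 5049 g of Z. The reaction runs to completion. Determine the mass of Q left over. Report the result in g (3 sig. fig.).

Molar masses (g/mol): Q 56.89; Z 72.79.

n(Q) = 14100 / 56.89 = 247.8 mol
n(Z) = 5049 / 72.79 = 69.36 mol
n/ν for Q = 247.8/4 = 61.95
n/ν for Z = 69.36/2 = 34.68
Smallest n/ν is Z → limiting reagent.
Q consumed = (4/2) × 69.36 = 138.7 mol
Q remaining = 247.8 − 138.7 = 109.1 mol
mass = 109.1 × 56.89 = 6207 g

6210 g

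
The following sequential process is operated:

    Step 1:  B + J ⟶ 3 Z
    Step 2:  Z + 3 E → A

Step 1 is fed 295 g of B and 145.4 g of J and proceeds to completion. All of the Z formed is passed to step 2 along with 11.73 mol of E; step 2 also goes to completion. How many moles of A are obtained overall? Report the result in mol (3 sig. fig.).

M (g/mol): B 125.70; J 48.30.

Step 1:
n(B) = 295.0 / 125.70 = 2.347 mol
n(J) = 145.4 / 48.30 = 3.010 mol
n/ν for B = 2.347/1 = 2.347
n/ν for J = 3.010/1 = 3.010
Smallest n/ν is B → limiting reagent.
n(Z) produced = (3/1) × 2.347 = 7.041 mol
Step 2:
n(Z) available = 7.041 mol
n(E) = 11.73 mol
n/ν for Z = 7.041/1 = 7.041
n/ν for E = 11.73/3 = 3.910
Smallest n/ν is E → limiting reagent.
n(A) = (1/3) × 11.73 = 3.910 mol

3.91 mol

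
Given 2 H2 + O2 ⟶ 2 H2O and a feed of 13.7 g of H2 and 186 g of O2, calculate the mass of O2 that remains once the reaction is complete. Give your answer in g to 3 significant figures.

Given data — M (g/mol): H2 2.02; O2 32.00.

n(H2) = 13.70 / 2.02 = 6.782 mol
n(O2) = 186.0 / 32.00 = 5.813 mol
n/ν for H2 = 6.782/2 = 3.391
n/ν for O2 = 5.813/1 = 5.813
Smallest n/ν is H2 → limiting reagent.
O2 consumed = (1/2) × 6.782 = 3.391 mol
O2 remaining = 5.813 − 3.391 = 2.422 mol
mass = 2.422 × 32.00 = 77.50 g

77.5 g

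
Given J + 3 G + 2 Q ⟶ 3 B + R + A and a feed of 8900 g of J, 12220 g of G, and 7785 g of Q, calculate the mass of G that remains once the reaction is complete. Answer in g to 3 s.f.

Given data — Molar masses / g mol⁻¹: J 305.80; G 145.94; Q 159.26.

1520 g

n(J) = 8900 / 305.80 = 29.10 mol
n(G) = 12220 / 145.94 = 83.73 mol
n(Q) = 7785 / 159.26 = 48.88 mol
n/ν for J = 29.10/1 = 29.10
n/ν for G = 83.73/3 = 27.91
n/ν for Q = 48.88/2 = 24.44
Smallest n/ν is Q → limiting reagent.
G consumed = (3/2) × 48.88 = 73.32 mol
G remaining = 83.73 − 73.32 = 10.41 mol
mass = 10.41 × 145.94 = 1519 g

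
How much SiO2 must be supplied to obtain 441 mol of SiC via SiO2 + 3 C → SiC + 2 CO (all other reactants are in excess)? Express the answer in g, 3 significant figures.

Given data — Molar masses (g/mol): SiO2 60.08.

n(SiC) = 441.0 mol
n(SiO2) = (1/1) × 441.0 = 441.0 mol
mass = 441.0 × 60.08 = 26500 g

26500 g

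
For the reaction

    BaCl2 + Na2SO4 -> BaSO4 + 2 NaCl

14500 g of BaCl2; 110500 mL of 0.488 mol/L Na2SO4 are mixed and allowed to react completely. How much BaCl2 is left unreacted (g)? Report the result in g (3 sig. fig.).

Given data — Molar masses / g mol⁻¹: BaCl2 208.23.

n(BaCl2) = 14500 / 208.23 = 69.63 mol
n(Na2SO4) = 0.488 × 110500/1000 = 53.92 mol
n/ν for BaCl2 = 69.63/1 = 69.63
n/ν for Na2SO4 = 53.92/1 = 53.92
Smallest n/ν is Na2SO4 → limiting reagent.
BaCl2 consumed = (1/1) × 53.92 = 53.92 mol
BaCl2 remaining = 69.63 − 53.92 = 15.71 mol
mass = 15.71 × 208.23 = 3271 g

3270 g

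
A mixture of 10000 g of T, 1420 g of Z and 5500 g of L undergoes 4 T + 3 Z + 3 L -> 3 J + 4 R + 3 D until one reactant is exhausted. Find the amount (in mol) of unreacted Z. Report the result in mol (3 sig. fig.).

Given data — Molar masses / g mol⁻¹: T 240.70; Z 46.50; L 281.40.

11.0 mol

n(T) = 10000 / 240.70 = 41.55 mol
n(Z) = 1420 / 46.50 = 30.54 mol
n(L) = 5500 / 281.40 = 19.55 mol
n/ν → T: 10.39, Z: 10.18, L: 6.517; L is limiting.
Z consumed = (3/3) × 19.55 = 19.55 mol
Z remaining = 30.54 − 19.55 = 10.99 mol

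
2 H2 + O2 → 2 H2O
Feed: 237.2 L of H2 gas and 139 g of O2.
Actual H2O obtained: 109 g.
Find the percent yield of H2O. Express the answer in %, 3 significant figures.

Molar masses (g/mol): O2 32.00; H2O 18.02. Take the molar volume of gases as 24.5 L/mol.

69.6 %

n(H2) = 237.2 / 24.5 = 9.682 mol
n(O2) = 139.0 / 32.00 = 4.344 mol
n/ν for H2 = 9.682/2 = 4.841
n/ν for O2 = 4.344/1 = 4.344
Smallest n/ν is O2 → limiting reagent.
theoretical n(H2O) = (2/1) × 4.344 = 8.688 mol → 156.6 g
% yield = 109 / 156.6 × 100 = 69.60 %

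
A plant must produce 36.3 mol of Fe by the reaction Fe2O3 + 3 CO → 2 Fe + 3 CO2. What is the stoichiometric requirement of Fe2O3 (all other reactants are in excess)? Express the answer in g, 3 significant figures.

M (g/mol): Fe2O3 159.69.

2900 g

n(Fe) = 36.30 mol
n(Fe2O3) = (1/2) × 36.30 = 18.15 mol
mass = 18.15 × 159.69 = 2898 g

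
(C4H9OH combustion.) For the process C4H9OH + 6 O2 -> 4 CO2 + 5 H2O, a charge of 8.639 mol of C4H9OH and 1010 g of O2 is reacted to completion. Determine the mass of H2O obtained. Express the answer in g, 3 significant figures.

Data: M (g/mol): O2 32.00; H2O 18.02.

474 g

n(C4H9OH) = 8.639 mol
n(O2) = 1010 / 32.00 = 31.56 mol
n/ν for C4H9OH = 8.639/1 = 8.639
n/ν for O2 = 31.56/6 = 5.260
Smallest n/ν is O2 → limiting reagent.
n(H2O) = (5/6) × 31.56 = 26.30 mol
mass = 26.30 × 18.02 = 473.9 g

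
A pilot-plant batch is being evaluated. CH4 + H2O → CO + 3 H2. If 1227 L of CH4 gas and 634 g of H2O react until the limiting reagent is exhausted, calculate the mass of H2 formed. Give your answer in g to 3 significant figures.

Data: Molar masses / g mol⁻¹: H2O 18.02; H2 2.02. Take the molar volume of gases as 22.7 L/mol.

213 g

n(CH4) = 1227 / 22.7 = 54.05 mol
n(H2O) = 634.0 / 18.02 = 35.18 mol
n/ν → CH4: 54.05, H2O: 35.18; H2O is limiting.
n(H2) = (3/1) × 35.18 = 105.5 mol
mass = 105.5 × 2.02 = 213.1 g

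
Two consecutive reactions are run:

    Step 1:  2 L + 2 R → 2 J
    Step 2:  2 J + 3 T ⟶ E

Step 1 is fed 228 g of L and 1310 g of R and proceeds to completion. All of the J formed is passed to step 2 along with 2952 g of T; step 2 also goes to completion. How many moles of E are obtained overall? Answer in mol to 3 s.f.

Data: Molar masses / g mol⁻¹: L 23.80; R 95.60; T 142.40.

4.79 mol

Step 1:
n(L) = 228.0 / 23.80 = 9.580 mol
n(R) = 1310 / 95.60 = 13.70 mol
n/ν for L = 9.580/2 = 4.790
n/ν for R = 13.70/2 = 6.850
Smallest n/ν is L → limiting reagent.
n(J) produced = (2/2) × 9.580 = 9.580 mol
Step 2:
n(J) available = 9.580 mol
n(T) = 2952 / 142.40 = 20.73 mol
n/ν for J = 9.580/2 = 4.790
n/ν for T = 20.73/3 = 6.910
Smallest n/ν is J → limiting reagent.
n(E) = (1/2) × 9.580 = 4.790 mol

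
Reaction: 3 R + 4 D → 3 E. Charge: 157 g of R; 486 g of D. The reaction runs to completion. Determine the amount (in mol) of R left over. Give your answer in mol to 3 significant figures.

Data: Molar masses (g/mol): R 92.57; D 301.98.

n(R) = 157.0 / 92.57 = 1.696 mol
n(D) = 486.0 / 301.98 = 1.609 mol
n/ν → R: 0.5653, D: 0.4023; D is limiting.
R consumed = (3/4) × 1.609 = 1.207 mol
R remaining = 1.696 − 1.207 = 0.4890 mol

0.489 mol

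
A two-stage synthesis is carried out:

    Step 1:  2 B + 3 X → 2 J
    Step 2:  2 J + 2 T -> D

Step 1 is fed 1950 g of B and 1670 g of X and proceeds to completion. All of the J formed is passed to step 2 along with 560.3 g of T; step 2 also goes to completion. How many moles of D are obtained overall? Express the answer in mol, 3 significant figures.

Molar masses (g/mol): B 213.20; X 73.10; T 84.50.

3.32 mol

Step 1:
n(B) = 1950 / 213.20 = 9.146 mol
n(X) = 1670 / 73.10 = 22.85 mol
n/ν → B: 4.573, X: 7.617; B is limiting.
n(J) produced = (2/2) × 9.146 = 9.146 mol
Step 2:
n(J) available = 9.146 mol
n(T) = 560.3 / 84.50 = 6.631 mol
n/ν → J: 4.573, T: 3.316; T is limiting.
n(D) = (1/2) × 6.631 = 3.316 mol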